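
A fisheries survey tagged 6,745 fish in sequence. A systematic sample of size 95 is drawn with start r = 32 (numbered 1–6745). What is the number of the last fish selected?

k = 6745/95 = 71
95th selection = r + (95−1)·k = 32 + 94×71 = 32 + 6674 = 6706

6706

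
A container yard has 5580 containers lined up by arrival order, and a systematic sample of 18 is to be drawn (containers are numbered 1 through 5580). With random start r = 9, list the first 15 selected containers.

k = N/n = 5580/18 = 310
container 1: 9
container 2: 9 + 310 = 319
container 3: 319 + 310 = 629
container 4: 629 + 310 = 939
container 5: 939 + 310 = 1249
container 6: 1249 + 310 = 1559
container 7: 1559 + 310 = 1869
container 8: 1869 + 310 = 2179
container 9: 2179 + 310 = 2489
container 10: 2489 + 310 = 2799
container 11: 2799 + 310 = 3109
container 12: 3109 + 310 = 3419
container 13: 3419 + 310 = 3729
container 14: 3729 + 310 = 4039
container 15: 4039 + 310 = 4349

9, 319, 629, 939, 1249, 1559, 1869, 2179, 2489, 2799, 3109, 3419, 3729, 4039, 4349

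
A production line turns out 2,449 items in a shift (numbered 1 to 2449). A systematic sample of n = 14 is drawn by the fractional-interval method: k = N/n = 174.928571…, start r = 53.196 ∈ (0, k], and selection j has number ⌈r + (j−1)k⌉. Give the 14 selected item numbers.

j=1: r + 0k = 53.196 → ⌈·⌉ = 54
j=2: r + 1k = 228.124571… → ⌈·⌉ = 229
j=3: r + 2k = 403.053142… → ⌈·⌉ = 404
j=4: r + 3k = 577.981714… → ⌈·⌉ = 578
j=5: r + 4k = 752.910285… → ⌈·⌉ = 753
j=6: r + 5k = 927.838857… → ⌈·⌉ = 928
j=7: r + 6k = 1102.767428… → ⌈·⌉ = 1103
j=8: r + 7k = 1277.696 → ⌈·⌉ = 1278
j=9: r + 8k = 1452.624571… → ⌈·⌉ = 1453
j=10: r + 9k = 1627.553142… → ⌈·⌉ = 1628
j=11: r + 10k = 1802.481714… → ⌈·⌉ = 1803
j=12: r + 11k = 1977.410285… → ⌈·⌉ = 1978
j=13: r + 12k = 2152.338857… → ⌈·⌉ = 2153
j=14: r + 13k = 2327.267428… → ⌈·⌉ = 2328

54, 229, 404, 578, 753, 928, 1103, 1278, 1453, 1628, 1803, 1978, 2153, 2328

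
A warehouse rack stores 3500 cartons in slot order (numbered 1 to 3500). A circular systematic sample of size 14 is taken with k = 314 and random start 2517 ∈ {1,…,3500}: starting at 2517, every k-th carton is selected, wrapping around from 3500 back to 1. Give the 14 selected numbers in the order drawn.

Selection 1: 2517
Selection 2: 2517 + 314 = 2831
Selection 3: 2831 + 314 = 3145
Selection 4: 3145 + 314 = 3459
Selection 5: 3459 + 314 = 3773 → 3773 − 3500 = 273
Selection 6: 273 + 314 = 587
Selection 7: 587 + 314 = 901
Selection 8: 901 + 314 = 1215
Selection 9: 1215 + 314 = 1529
Selection 10: 1529 + 314 = 1843
Selection 11: 1843 + 314 = 2157
Selection 12: 2157 + 314 = 2471
Selection 13: 2471 + 314 = 2785
Selection 14: 2785 + 314 = 3099

2517, 2831, 3145, 3459, 273, 587, 901, 1215, 1529, 1843, 2157, 2471, 2785, 3099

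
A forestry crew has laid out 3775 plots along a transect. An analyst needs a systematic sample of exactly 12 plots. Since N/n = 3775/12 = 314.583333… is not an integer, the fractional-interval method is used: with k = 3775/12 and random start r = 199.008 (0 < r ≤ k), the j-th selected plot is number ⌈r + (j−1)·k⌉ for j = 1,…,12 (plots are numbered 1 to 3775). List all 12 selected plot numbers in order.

200, 514, 829, 1143, 1458, 1772, 2087, 2402, 2716, 3031, 3345, 3660

j=1: r + 0k = 199.008 → ⌈·⌉ = 200
j=2: r + 1k = 513.591333… → ⌈·⌉ = 514
j=3: r + 2k = 828.174666… → ⌈·⌉ = 829
j=4: r + 3k = 1142.758 → ⌈·⌉ = 1143
j=5: r + 4k = 1457.341333… → ⌈·⌉ = 1458
j=6: r + 5k = 1771.924666… → ⌈·⌉ = 1772
j=7: r + 6k = 2086.508 → ⌈·⌉ = 2087
j=8: r + 7k = 2401.091333… → ⌈·⌉ = 2402
j=9: r + 8k = 2715.674666… → ⌈·⌉ = 2716
j=10: r + 9k = 3030.258 → ⌈·⌉ = 3031
j=11: r + 10k = 3344.841333… → ⌈·⌉ = 3345
j=12: r + 11k = 3659.424666… → ⌈·⌉ = 3660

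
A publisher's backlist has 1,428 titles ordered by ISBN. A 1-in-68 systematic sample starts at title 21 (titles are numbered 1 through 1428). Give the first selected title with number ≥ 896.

905

k = 68
Steps past start: ⌈(896 − 21)/68⌉ = ⌈875/68⌉ = 13
Selected title: 21 + 13×68 = 905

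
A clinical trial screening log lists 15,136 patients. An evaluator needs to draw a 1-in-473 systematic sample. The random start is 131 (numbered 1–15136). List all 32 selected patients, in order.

131, 604, 1077, 1550, 2023, 2496, 2969, 3442, 3915, 4388, 4861, 5334, 5807, 6280, 6753, 7226, 7699, 8172, 8645, 9118, 9591, 10064, 10537, 11010, 11483, 11956, 12429, 12902, 13375, 13848, 14321, 14794

patient 1: 131
patient 2: 131 + 473 = 604
patient 3: 604 + 473 = 1077
patient 4: 1077 + 473 = 1550
patient 5: 1550 + 473 = 2023
patient 6: 2023 + 473 = 2496
patient 7: 2496 + 473 = 2969
patient 8: 2969 + 473 = 3442
patient 9: 3442 + 473 = 3915
patient 10: 3915 + 473 = 4388
patient 11: 4388 + 473 = 4861
patient 12: 4861 + 473 = 5334
patient 13: 5334 + 473 = 5807
patient 14: 5807 + 473 = 6280
patient 15: 6280 + 473 = 6753
patient 16: 6753 + 473 = 7226
patient 17: 7226 + 473 = 7699
patient 18: 7699 + 473 = 8172
patient 19: 8172 + 473 = 8645
patient 20: 8645 + 473 = 9118
patient 21: 9118 + 473 = 9591
patient 22: 9591 + 473 = 10064
patient 23: 10064 + 473 = 10537
patient 24: 10537 + 473 = 11010
patient 25: 11010 + 473 = 11483
patient 26: 11483 + 473 = 11956
patient 27: 11956 + 473 = 12429
patient 28: 12429 + 473 = 12902
patient 29: 12902 + 473 = 13375
patient 30: 13375 + 473 = 13848
patient 31: 13848 + 473 = 14321
patient 32: 14321 + 473 = 14794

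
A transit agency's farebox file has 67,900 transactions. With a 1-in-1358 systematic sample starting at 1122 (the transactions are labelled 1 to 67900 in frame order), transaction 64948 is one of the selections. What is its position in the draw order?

48

k = 1358
position = (64948 − 1122)/1358 + 1 = 63826/1358 + 1 = 47 + 1 = 48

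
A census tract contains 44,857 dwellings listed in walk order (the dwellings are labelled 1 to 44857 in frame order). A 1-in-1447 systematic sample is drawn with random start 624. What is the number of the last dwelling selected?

k = 1447
31st selection = r + (31−1)·k = 624 + 30×1447 = 624 + 43410 = 44034

44034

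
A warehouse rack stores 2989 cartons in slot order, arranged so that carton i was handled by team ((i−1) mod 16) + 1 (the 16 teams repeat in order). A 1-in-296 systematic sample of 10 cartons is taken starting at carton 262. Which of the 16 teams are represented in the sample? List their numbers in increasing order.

6, 14

Consecutive selections differ by k = 296, so their team numbers differ by 296 mod 16 = 8.
gcd(296, 16) = 8, so the sample visits 16/8 = 2 distinct residues mod 16.
Start 262 is team 6; the teams hit are 6, 14.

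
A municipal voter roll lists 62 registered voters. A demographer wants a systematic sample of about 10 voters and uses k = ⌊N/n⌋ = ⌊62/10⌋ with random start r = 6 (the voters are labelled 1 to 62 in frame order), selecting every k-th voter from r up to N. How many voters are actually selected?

10

k = ⌊62/10⌋ = 6
Achieved size = ⌊(62 − 6)/6⌋ + 1 = ⌊56/6⌋ + 1 = 9 + 1 = 10
(last selection: 6 + 9×6 = 60 ≤ 62; next would be 66 > 62)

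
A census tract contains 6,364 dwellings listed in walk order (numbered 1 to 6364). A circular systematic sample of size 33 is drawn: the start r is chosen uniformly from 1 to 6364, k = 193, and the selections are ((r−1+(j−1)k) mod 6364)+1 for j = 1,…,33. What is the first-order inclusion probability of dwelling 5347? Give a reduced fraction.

For each position j, as r ranges over 1…6364 the j-th selection hits every dwelling exactly once, so dwelling 5347 is selected for exactly 33 of the 6364 starts.
Inclusion probability = 33/6364.

33/6364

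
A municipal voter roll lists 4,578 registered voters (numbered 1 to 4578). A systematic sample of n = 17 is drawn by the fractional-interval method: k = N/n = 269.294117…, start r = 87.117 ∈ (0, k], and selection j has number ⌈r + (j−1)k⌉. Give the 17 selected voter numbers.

j=1: r + 0k = 87.117 → ⌈·⌉ = 88
j=2: r + 1k = 356.411117… → ⌈·⌉ = 357
j=3: r + 2k = 625.705235… → ⌈·⌉ = 626
j=4: r + 3k = 894.999352… → ⌈·⌉ = 895
j=5: r + 4k = 1164.293470… → ⌈·⌉ = 1165
j=6: r + 5k = 1433.587588… → ⌈·⌉ = 1434
j=7: r + 6k = 1702.881705… → ⌈·⌉ = 1703
j=8: r + 7k = 1972.175823… → ⌈·⌉ = 1973
j=9: r + 8k = 2241.469941… → ⌈·⌉ = 2242
j=10: r + 9k = 2510.764058… → ⌈·⌉ = 2511
j=11: r + 10k = 2780.058176… → ⌈·⌉ = 2781
j=12: r + 11k = 3049.352294… → ⌈·⌉ = 3050
j=13: r + 12k = 3318.646411… → ⌈·⌉ = 3319
j=14: r + 13k = 3587.940529… → ⌈·⌉ = 3588
j=15: r + 14k = 3857.234647… → ⌈·⌉ = 3858
j=16: r + 15k = 4126.528764… → ⌈·⌉ = 4127
j=17: r + 16k = 4395.822882… → ⌈·⌉ = 4396

88, 357, 626, 895, 1165, 1434, 1703, 1973, 2242, 2511, 2781, 3050, 3319, 3588, 3858, 4127, 4396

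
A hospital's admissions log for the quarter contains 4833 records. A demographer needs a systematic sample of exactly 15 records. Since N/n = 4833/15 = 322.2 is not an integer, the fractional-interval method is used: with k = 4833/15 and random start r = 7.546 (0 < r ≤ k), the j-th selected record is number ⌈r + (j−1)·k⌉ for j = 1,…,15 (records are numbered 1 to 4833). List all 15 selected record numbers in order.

8, 330, 652, 975, 1297, 1619, 1941, 2263, 2586, 2908, 3230, 3552, 3874, 4197, 4519

j=1: r + 0k = 7.546 → ⌈·⌉ = 8
j=2: r + 1k = 329.746 → ⌈·⌉ = 330
j=3: r + 2k = 651.946 → ⌈·⌉ = 652
j=4: r + 3k = 974.146 → ⌈·⌉ = 975
j=5: r + 4k = 1296.346 → ⌈·⌉ = 1297
j=6: r + 5k = 1618.546 → ⌈·⌉ = 1619
j=7: r + 6k = 1940.746 → ⌈·⌉ = 1941
j=8: r + 7k = 2262.946 → ⌈·⌉ = 2263
j=9: r + 8k = 2585.146 → ⌈·⌉ = 2586
j=10: r + 9k = 2907.346 → ⌈·⌉ = 2908
j=11: r + 10k = 3229.546 → ⌈·⌉ = 3230
j=12: r + 11k = 3551.746 → ⌈·⌉ = 3552
j=13: r + 12k = 3873.946 → ⌈·⌉ = 3874
j=14: r + 13k = 4196.146 → ⌈·⌉ = 4197
j=15: r + 14k = 4518.346 → ⌈·⌉ = 4519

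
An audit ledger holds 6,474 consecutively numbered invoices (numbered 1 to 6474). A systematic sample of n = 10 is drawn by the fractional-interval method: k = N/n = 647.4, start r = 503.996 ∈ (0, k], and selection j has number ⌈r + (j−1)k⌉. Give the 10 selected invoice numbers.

j=1: r + 0k = 503.996 → ⌈·⌉ = 504
j=2: r + 1k = 1151.396 → ⌈·⌉ = 1152
j=3: r + 2k = 1798.796 → ⌈·⌉ = 1799
j=4: r + 3k = 2446.196 → ⌈·⌉ = 2447
j=5: r + 4k = 3093.596 → ⌈·⌉ = 3094
j=6: r + 5k = 3740.996 → ⌈·⌉ = 3741
j=7: r + 6k = 4388.396 → ⌈·⌉ = 4389
j=8: r + 7k = 5035.796 → ⌈·⌉ = 5036
j=9: r + 8k = 5683.196 → ⌈·⌉ = 5684
j=10: r + 9k = 6330.596 → ⌈·⌉ = 6331

504, 1152, 1799, 2447, 3094, 3741, 4389, 5036, 5684, 6331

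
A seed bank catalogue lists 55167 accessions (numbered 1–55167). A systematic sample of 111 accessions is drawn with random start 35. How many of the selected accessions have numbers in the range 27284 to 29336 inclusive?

k = 55167/111 = 497
First selection ≥ 27284: 35 + ⌈(27284−35)/497⌉·497 = 35 + 55×497 = 27370
Last selection ≤ 29336: 35 + ⌊(29336−35)/497⌋·497 = 35 + 58×497 = 28861
Count = 58 − 55 + 1 = 4

4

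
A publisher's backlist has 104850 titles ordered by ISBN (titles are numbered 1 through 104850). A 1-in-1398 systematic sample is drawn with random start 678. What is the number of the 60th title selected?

k = 1398
60th selection = r + (60−1)·k = 678 + 59×1398 = 678 + 82482 = 83160

83160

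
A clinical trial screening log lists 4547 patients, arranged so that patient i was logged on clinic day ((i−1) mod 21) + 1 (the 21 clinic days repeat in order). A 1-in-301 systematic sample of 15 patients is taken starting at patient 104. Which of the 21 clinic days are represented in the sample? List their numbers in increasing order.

6, 13, 20

Consecutive selections differ by k = 301, so their clinic day numbers differ by 301 mod 21 = 7.
gcd(301, 21) = 7, so the sample visits 21/7 = 3 distinct residues mod 21.
Start 104 is clinic day 20; the clinic days hit are 6, 13, 20.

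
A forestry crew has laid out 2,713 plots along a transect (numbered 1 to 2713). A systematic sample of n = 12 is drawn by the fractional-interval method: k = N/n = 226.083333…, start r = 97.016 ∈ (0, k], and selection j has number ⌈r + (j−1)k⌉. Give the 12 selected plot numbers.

j=1: r + 0k = 97.016 → ⌈·⌉ = 98
j=2: r + 1k = 323.099333… → ⌈·⌉ = 324
j=3: r + 2k = 549.182666… → ⌈·⌉ = 550
j=4: r + 3k = 775.266 → ⌈·⌉ = 776
j=5: r + 4k = 1001.349333… → ⌈·⌉ = 1002
j=6: r + 5k = 1227.432666… → ⌈·⌉ = 1228
j=7: r + 6k = 1453.516 → ⌈·⌉ = 1454
j=8: r + 7k = 1679.599333… → ⌈·⌉ = 1680
j=9: r + 8k = 1905.682666… → ⌈·⌉ = 1906
j=10: r + 9k = 2131.766 → ⌈·⌉ = 2132
j=11: r + 10k = 2357.849333… → ⌈·⌉ = 2358
j=12: r + 11k = 2583.932666… → ⌈·⌉ = 2584

98, 324, 550, 776, 1002, 1228, 1454, 1680, 1906, 2132, 2358, 2584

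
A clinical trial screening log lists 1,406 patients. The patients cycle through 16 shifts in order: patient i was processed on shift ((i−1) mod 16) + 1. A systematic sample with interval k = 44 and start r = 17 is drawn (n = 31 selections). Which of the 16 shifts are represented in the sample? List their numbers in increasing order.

1, 5, 9, 13

Consecutive selections differ by k = 44, so their shift numbers differ by 44 mod 16 = 12.
gcd(44, 16) = 4, so the sample visits 16/4 = 4 distinct residues mod 16.
Start 17 is shift 1; the shifts hit are 1, 5, 9, 13.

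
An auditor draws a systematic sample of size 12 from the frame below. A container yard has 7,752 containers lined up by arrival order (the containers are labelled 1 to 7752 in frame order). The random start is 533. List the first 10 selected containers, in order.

533, 1179, 1825, 2471, 3117, 3763, 4409, 5055, 5701, 6347

k = N/n = 7752/12 = 646
container 1: 533
container 2: 533 + 646 = 1179
container 3: 1179 + 646 = 1825
container 4: 1825 + 646 = 2471
container 5: 2471 + 646 = 3117
container 6: 3117 + 646 = 3763
container 7: 3763 + 646 = 4409
container 8: 4409 + 646 = 5055
container 9: 5055 + 646 = 5701
container 10: 5701 + 646 = 6347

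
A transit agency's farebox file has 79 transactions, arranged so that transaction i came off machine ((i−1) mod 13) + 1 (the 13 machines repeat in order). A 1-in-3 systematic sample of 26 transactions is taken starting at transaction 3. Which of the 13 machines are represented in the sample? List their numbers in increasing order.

Consecutive selections differ by k = 3, so their machine numbers differ by 3 mod 13 = 3.
gcd(3, 13) = 1, so the sample visits 13/1 = 13 distinct residues mod 13.
Start 3 is machine 3; the machines hit are 1, 2, 3, 4, 5, 6, 7, 8, 9, 10, 11, 12, 13.

1, 2, 3, 4, 5, 6, 7, 8, 9, 10, 11, 12, 13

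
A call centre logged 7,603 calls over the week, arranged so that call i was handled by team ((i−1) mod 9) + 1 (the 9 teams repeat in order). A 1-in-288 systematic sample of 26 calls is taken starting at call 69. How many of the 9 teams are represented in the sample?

Consecutive selections differ by k = 288, so their team numbers differ by 288 mod 9 = 0.
gcd(288, 9) = 9, so the sample visits 9/9 = 1 distinct residues mod 9.
Start 69 is team 6; the teams hit are 6.

1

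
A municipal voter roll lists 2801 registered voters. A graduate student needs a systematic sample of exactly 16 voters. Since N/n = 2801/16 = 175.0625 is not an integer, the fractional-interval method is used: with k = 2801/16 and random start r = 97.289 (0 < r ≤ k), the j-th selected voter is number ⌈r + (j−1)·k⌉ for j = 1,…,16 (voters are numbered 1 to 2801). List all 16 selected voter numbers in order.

j=1: r + 0k = 97.289 → ⌈·⌉ = 98
j=2: r + 1k = 272.3515 → ⌈·⌉ = 273
j=3: r + 2k = 447.414 → ⌈·⌉ = 448
j=4: r + 3k = 622.4765 → ⌈·⌉ = 623
j=5: r + 4k = 797.539 → ⌈·⌉ = 798
j=6: r + 5k = 972.6015 → ⌈·⌉ = 973
j=7: r + 6k = 1147.664 → ⌈·⌉ = 1148
j=8: r + 7k = 1322.7265 → ⌈·⌉ = 1323
j=9: r + 8k = 1497.789 → ⌈·⌉ = 1498
j=10: r + 9k = 1672.8515 → ⌈·⌉ = 1673
j=11: r + 10k = 1847.914 → ⌈·⌉ = 1848
j=12: r + 11k = 2022.9765 → ⌈·⌉ = 2023
j=13: r + 12k = 2198.039 → ⌈·⌉ = 2199
j=14: r + 13k = 2373.1015 → ⌈·⌉ = 2374
j=15: r + 14k = 2548.164 → ⌈·⌉ = 2549
j=16: r + 15k = 2723.2265 → ⌈·⌉ = 2724

98, 273, 448, 623, 798, 973, 1148, 1323, 1498, 1673, 1848, 2023, 2199, 2374, 2549, 2724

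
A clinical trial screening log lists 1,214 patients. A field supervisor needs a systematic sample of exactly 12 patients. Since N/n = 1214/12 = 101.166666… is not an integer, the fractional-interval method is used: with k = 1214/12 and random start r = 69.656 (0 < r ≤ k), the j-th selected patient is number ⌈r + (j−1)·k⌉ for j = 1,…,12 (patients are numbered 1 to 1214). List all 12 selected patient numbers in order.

j=1: r + 0k = 69.656 → ⌈·⌉ = 70
j=2: r + 1k = 170.822666… → ⌈·⌉ = 171
j=3: r + 2k = 271.989333… → ⌈·⌉ = 272
j=4: r + 3k = 373.156 → ⌈·⌉ = 374
j=5: r + 4k = 474.322666… → ⌈·⌉ = 475
j=6: r + 5k = 575.489333… → ⌈·⌉ = 576
j=7: r + 6k = 676.656 → ⌈·⌉ = 677
j=8: r + 7k = 777.822666… → ⌈·⌉ = 778
j=9: r + 8k = 878.989333… → ⌈·⌉ = 879
j=10: r + 9k = 980.156 → ⌈·⌉ = 981
j=11: r + 10k = 1081.322666… → ⌈·⌉ = 1082
j=12: r + 11k = 1182.489333… → ⌈·⌉ = 1183

70, 171, 272, 374, 475, 576, 677, 778, 879, 981, 1082, 1183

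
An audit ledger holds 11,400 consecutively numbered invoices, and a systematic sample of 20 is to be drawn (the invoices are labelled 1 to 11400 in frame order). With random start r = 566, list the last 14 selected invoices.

k = N/n = 11400/20 = 570
7th selection = 566 + 6×570 = 3986
8th: 3986 + 570 = 4556
9th: 4556 + 570 = 5126
10th: 5126 + 570 = 5696
11th: 5696 + 570 = 6266
12th: 6266 + 570 = 6836
13th: 6836 + 570 = 7406
14th: 7406 + 570 = 7976
15th: 7976 + 570 = 8546
16th: 8546 + 570 = 9116
17th: 9116 + 570 = 9686
18th: 9686 + 570 = 10256
19th: 10256 + 570 = 10826
20th: 10826 + 570 = 11396

3986, 4556, 5126, 5696, 6266, 6836, 7406, 7976, 8546, 9116, 9686, 10256, 10826, 11396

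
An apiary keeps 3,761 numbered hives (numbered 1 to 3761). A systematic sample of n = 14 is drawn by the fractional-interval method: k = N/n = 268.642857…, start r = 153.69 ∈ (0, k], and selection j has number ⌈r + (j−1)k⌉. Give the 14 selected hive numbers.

j=1: r + 0k = 153.69 → ⌈·⌉ = 154
j=2: r + 1k = 422.332857… → ⌈·⌉ = 423
j=3: r + 2k = 690.975714… → ⌈·⌉ = 691
j=4: r + 3k = 959.618571… → ⌈·⌉ = 960
j=5: r + 4k = 1228.261428… → ⌈·⌉ = 1229
j=6: r + 5k = 1496.904285… → ⌈·⌉ = 1497
j=7: r + 6k = 1765.547142… → ⌈·⌉ = 1766
j=8: r + 7k = 2034.19 → ⌈·⌉ = 2035
j=9: r + 8k = 2302.832857… → ⌈·⌉ = 2303
j=10: r + 9k = 2571.475714… → ⌈·⌉ = 2572
j=11: r + 10k = 2840.118571… → ⌈·⌉ = 2841
j=12: r + 11k = 3108.761428… → ⌈·⌉ = 3109
j=13: r + 12k = 3377.404285… → ⌈·⌉ = 3378
j=14: r + 13k = 3646.047142… → ⌈·⌉ = 3647

154, 423, 691, 960, 1229, 1497, 1766, 2035, 2303, 2572, 2841, 3109, 3378, 3647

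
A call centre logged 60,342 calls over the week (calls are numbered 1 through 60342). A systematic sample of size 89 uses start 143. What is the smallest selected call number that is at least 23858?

k = 60342/89 = 678
Steps past start: ⌈(23858 − 143)/678⌉ = ⌈23715/678⌉ = 35
Selected call: 143 + 35×678 = 23873

23873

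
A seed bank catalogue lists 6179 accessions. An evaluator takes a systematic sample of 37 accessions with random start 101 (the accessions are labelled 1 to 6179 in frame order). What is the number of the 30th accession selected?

k = 6179/37 = 167
30th selection = r + (30−1)·k = 101 + 29×167 = 101 + 4843 = 4944

4944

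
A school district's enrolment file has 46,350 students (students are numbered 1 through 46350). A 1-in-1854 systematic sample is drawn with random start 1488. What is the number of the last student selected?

45984

k = 1854
25th selection = r + (25−1)·k = 1488 + 24×1854 = 1488 + 44496 = 45984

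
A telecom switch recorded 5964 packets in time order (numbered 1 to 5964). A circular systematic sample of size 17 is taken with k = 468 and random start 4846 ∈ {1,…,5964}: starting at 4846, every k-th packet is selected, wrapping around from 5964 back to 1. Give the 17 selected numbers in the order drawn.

4846, 5314, 5782, 286, 754, 1222, 1690, 2158, 2626, 3094, 3562, 4030, 4498, 4966, 5434, 5902, 406

Selection 1: 4846
Selection 2: 4846 + 468 = 5314
Selection 3: 5314 + 468 = 5782
Selection 4: 5782 + 468 = 6250 → 6250 − 5964 = 286
Selection 5: 286 + 468 = 754
Selection 6: 754 + 468 = 1222
Selection 7: 1222 + 468 = 1690
Selection 8: 1690 + 468 = 2158
Selection 9: 2158 + 468 = 2626
Selection 10: 2626 + 468 = 3094
Selection 11: 3094 + 468 = 3562
Selection 12: 3562 + 468 = 4030
Selection 13: 4030 + 468 = 4498
Selection 14: 4498 + 468 = 4966
Selection 15: 4966 + 468 = 5434
Selection 16: 5434 + 468 = 5902
Selection 17: 5902 + 468 = 6370 → 6370 − 5964 = 406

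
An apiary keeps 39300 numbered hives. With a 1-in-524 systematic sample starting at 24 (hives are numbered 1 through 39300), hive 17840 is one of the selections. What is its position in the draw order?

35

k = 524
position = (17840 − 24)/524 + 1 = 17816/524 + 1 = 34 + 1 = 35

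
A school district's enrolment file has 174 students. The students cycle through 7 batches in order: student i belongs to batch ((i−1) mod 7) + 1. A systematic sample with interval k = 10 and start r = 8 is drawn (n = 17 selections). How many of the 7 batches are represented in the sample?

Consecutive selections differ by k = 10, so their batch numbers differ by 10 mod 7 = 3.
gcd(10, 7) = 1, so the sample visits 7/1 = 7 distinct residues mod 7.
Start 8 is batch 1; the batches hit are 1, 2, 3, 4, 5, 6, 7.

7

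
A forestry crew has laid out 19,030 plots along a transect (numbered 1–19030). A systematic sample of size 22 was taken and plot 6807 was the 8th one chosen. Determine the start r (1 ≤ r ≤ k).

752

k = 19030/22 = 865
r = 6807 − (8−1)×865 = 6807 − 6055 = 752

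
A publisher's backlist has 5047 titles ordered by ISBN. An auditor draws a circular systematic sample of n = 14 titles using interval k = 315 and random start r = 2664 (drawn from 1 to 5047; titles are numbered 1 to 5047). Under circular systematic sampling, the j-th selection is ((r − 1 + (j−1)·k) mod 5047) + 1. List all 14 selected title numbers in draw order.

Selection 1: 2664
Selection 2: 2664 + 315 = 2979
Selection 3: 2979 + 315 = 3294
Selection 4: 3294 + 315 = 3609
Selection 5: 3609 + 315 = 3924
Selection 6: 3924 + 315 = 4239
Selection 7: 4239 + 315 = 4554
Selection 8: 4554 + 315 = 4869
Selection 9: 4869 + 315 = 5184 → 5184 − 5047 = 137
Selection 10: 137 + 315 = 452
Selection 11: 452 + 315 = 767
Selection 12: 767 + 315 = 1082
Selection 13: 1082 + 315 = 1397
Selection 14: 1397 + 315 = 1712

2664, 2979, 3294, 3609, 3924, 4239, 4554, 4869, 137, 452, 767, 1082, 1397, 1712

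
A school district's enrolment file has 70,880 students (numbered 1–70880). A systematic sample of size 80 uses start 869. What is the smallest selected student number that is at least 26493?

26563

k = 70880/80 = 886
Steps past start: ⌈(26493 − 869)/886⌉ = ⌈25624/886⌉ = 29
Selected student: 869 + 29×886 = 26563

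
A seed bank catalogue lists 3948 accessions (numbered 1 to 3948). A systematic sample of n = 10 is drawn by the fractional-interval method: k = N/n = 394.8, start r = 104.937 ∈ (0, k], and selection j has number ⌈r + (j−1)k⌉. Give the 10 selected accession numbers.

j=1: r + 0k = 104.937 → ⌈·⌉ = 105
j=2: r + 1k = 499.737 → ⌈·⌉ = 500
j=3: r + 2k = 894.537 → ⌈·⌉ = 895
j=4: r + 3k = 1289.337 → ⌈·⌉ = 1290
j=5: r + 4k = 1684.137 → ⌈·⌉ = 1685
j=6: r + 5k = 2078.937 → ⌈·⌉ = 2079
j=7: r + 6k = 2473.737 → ⌈·⌉ = 2474
j=8: r + 7k = 2868.537 → ⌈·⌉ = 2869
j=9: r + 8k = 3263.337 → ⌈·⌉ = 3264
j=10: r + 9k = 3658.137 → ⌈·⌉ = 3659

105, 500, 895, 1290, 1685, 2079, 2474, 2869, 3264, 3659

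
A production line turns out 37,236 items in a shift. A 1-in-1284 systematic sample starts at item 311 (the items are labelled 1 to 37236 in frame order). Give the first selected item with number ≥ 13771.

k = 1284
Steps past start: ⌈(13771 − 311)/1284⌉ = ⌈13460/1284⌉ = 11
Selected item: 311 + 11×1284 = 14435

14435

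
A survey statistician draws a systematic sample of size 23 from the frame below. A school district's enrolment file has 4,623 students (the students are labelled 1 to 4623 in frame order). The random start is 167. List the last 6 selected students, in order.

3584, 3785, 3986, 4187, 4388, 4589

k = N/n = 4623/23 = 201
18th selection = 167 + 17×201 = 3584
19th: 3584 + 201 = 3785
20th: 3785 + 201 = 3986
21st: 3986 + 201 = 4187
22nd: 4187 + 201 = 4388
23rd: 4388 + 201 = 4589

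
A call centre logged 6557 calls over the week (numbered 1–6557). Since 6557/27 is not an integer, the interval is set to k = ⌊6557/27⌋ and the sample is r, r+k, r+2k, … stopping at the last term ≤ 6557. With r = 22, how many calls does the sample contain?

28

k = ⌊6557/27⌋ = 242
Achieved size = ⌊(6557 − 22)/242⌋ + 1 = ⌊6535/242⌋ + 1 = 27 + 1 = 28
(last selection: 22 + 27×242 = 6556 ≤ 6557; next would be 6798 > 6557)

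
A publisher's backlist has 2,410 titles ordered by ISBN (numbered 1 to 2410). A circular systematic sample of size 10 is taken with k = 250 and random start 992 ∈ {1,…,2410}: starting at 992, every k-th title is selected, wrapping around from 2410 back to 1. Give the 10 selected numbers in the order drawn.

Selection 1: 992
Selection 2: 992 + 250 = 1242
Selection 3: 1242 + 250 = 1492
Selection 4: 1492 + 250 = 1742
Selection 5: 1742 + 250 = 1992
Selection 6: 1992 + 250 = 2242
Selection 7: 2242 + 250 = 2492 → 2492 − 2410 = 82
Selection 8: 82 + 250 = 332
Selection 9: 332 + 250 = 582
Selection 10: 582 + 250 = 832

992, 1242, 1492, 1742, 1992, 2242, 82, 332, 582, 832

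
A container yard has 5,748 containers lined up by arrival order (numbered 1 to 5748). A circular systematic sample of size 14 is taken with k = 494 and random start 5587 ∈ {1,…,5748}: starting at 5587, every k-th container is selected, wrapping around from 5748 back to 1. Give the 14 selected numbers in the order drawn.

5587, 333, 827, 1321, 1815, 2309, 2803, 3297, 3791, 4285, 4779, 5273, 19, 513

Selection 1: 5587
Selection 2: 5587 + 494 = 6081 → 6081 − 5748 = 333
Selection 3: 333 + 494 = 827
Selection 4: 827 + 494 = 1321
Selection 5: 1321 + 494 = 1815
Selection 6: 1815 + 494 = 2309
Selection 7: 2309 + 494 = 2803
Selection 8: 2803 + 494 = 3297
Selection 9: 3297 + 494 = 3791
Selection 10: 3791 + 494 = 4285
Selection 11: 4285 + 494 = 4779
Selection 12: 4779 + 494 = 5273
Selection 13: 5273 + 494 = 5767 → 5767 − 5748 = 19
Selection 14: 19 + 494 = 513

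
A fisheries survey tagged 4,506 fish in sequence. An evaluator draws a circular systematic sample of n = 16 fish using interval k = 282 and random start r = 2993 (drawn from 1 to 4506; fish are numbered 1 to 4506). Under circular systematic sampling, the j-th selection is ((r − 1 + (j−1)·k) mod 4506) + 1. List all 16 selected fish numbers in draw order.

Selection 1: 2993
Selection 2: 2993 + 282 = 3275
Selection 3: 3275 + 282 = 3557
Selection 4: 3557 + 282 = 3839
Selection 5: 3839 + 282 = 4121
Selection 6: 4121 + 282 = 4403
Selection 7: 4403 + 282 = 4685 → 4685 − 4506 = 179
Selection 8: 179 + 282 = 461
Selection 9: 461 + 282 = 743
Selection 10: 743 + 282 = 1025
Selection 11: 1025 + 282 = 1307
Selection 12: 1307 + 282 = 1589
Selection 13: 1589 + 282 = 1871
Selection 14: 1871 + 282 = 2153
Selection 15: 2153 + 282 = 2435
Selection 16: 2435 + 282 = 2717

2993, 3275, 3557, 3839, 4121, 4403, 179, 461, 743, 1025, 1307, 1589, 1871, 2153, 2435, 2717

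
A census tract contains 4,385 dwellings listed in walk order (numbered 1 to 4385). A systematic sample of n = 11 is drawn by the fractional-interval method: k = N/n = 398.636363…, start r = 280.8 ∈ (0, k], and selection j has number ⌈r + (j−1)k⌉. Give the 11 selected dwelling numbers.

281, 680, 1079, 1477, 1876, 2274, 2673, 3072, 3470, 3869, 4268

j=1: r + 0k = 280.8 → ⌈·⌉ = 281
j=2: r + 1k = 679.436363… → ⌈·⌉ = 680
j=3: r + 2k = 1078.072727… → ⌈·⌉ = 1079
j=4: r + 3k = 1476.709090… → ⌈·⌉ = 1477
j=5: r + 4k = 1875.345454… → ⌈·⌉ = 1876
j=6: r + 5k = 2273.981818… → ⌈·⌉ = 2274
j=7: r + 6k = 2672.618181… → ⌈·⌉ = 2673
j=8: r + 7k = 3071.254545… → ⌈·⌉ = 3072
j=9: r + 8k = 3469.890909… → ⌈·⌉ = 3470
j=10: r + 9k = 3868.527272… → ⌈·⌉ = 3869
j=11: r + 10k = 4267.163636… → ⌈·⌉ = 4268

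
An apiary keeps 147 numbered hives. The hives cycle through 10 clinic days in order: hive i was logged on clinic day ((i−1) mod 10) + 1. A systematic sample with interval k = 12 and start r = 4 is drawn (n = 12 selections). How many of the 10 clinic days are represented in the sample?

5

Consecutive selections differ by k = 12, so their clinic day numbers differ by 12 mod 10 = 2.
gcd(12, 10) = 2, so the sample visits 10/2 = 5 distinct residues mod 10.
Start 4 is clinic day 4; the clinic days hit are 2, 4, 6, 8, 10.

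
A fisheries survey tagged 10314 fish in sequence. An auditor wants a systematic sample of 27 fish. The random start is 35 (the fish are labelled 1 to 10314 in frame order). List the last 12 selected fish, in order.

k = N/n = 10314/27 = 382
16th selection = 35 + 15×382 = 5765
17th: 5765 + 382 = 6147
18th: 6147 + 382 = 6529
19th: 6529 + 382 = 6911
20th: 6911 + 382 = 7293
21st: 7293 + 382 = 7675
22nd: 7675 + 382 = 8057
23rd: 8057 + 382 = 8439
24th: 8439 + 382 = 8821
25th: 8821 + 382 = 9203
26th: 9203 + 382 = 9585
27th: 9585 + 382 = 9967

5765, 6147, 6529, 6911, 7293, 7675, 8057, 8439, 8821, 9203, 9585, 9967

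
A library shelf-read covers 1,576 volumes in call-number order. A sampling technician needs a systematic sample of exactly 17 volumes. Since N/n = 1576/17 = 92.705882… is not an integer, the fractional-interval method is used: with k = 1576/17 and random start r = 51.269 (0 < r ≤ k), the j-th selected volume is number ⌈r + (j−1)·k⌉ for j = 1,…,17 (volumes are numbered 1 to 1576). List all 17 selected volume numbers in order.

j=1: r + 0k = 51.269 → ⌈·⌉ = 52
j=2: r + 1k = 143.974882… → ⌈·⌉ = 144
j=3: r + 2k = 236.680764… → ⌈·⌉ = 237
j=4: r + 3k = 329.386647… → ⌈·⌉ = 330
j=5: r + 4k = 422.092529… → ⌈·⌉ = 423
j=6: r + 5k = 514.798411… → ⌈·⌉ = 515
j=7: r + 6k = 607.504294… → ⌈·⌉ = 608
j=8: r + 7k = 700.210176… → ⌈·⌉ = 701
j=9: r + 8k = 792.916058… → ⌈·⌉ = 793
j=10: r + 9k = 885.621941… → ⌈·⌉ = 886
j=11: r + 10k = 978.327823… → ⌈·⌉ = 979
j=12: r + 11k = 1071.033705… → ⌈·⌉ = 1072
j=13: r + 12k = 1163.739588… → ⌈·⌉ = 1164
j=14: r + 13k = 1256.445470… → ⌈·⌉ = 1257
j=15: r + 14k = 1349.151352… → ⌈·⌉ = 1350
j=16: r + 15k = 1441.857235… → ⌈·⌉ = 1442
j=17: r + 16k = 1534.563117… → ⌈·⌉ = 1535

52, 144, 237, 330, 423, 515, 608, 701, 793, 886, 979, 1072, 1164, 1257, 1350, 1442, 1535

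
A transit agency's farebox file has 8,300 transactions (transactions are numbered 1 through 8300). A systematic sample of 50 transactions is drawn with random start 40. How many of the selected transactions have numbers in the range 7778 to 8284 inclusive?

k = 8300/50 = 166
First selection ≥ 7778: 40 + ⌈(7778−40)/166⌉·166 = 40 + 47×166 = 7842
Last selection ≤ 8284: 40 + ⌊(8284−40)/166⌋·166 = 40 + 49×166 = 8174
Count = 49 − 47 + 1 = 3

3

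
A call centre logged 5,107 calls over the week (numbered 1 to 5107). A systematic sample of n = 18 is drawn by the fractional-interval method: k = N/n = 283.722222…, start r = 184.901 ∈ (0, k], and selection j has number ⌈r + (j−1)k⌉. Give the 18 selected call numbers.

j=1: r + 0k = 184.901 → ⌈·⌉ = 185
j=2: r + 1k = 468.623222… → ⌈·⌉ = 469
j=3: r + 2k = 752.345444… → ⌈·⌉ = 753
j=4: r + 3k = 1036.067666… → ⌈·⌉ = 1037
j=5: r + 4k = 1319.789888… → ⌈·⌉ = 1320
j=6: r + 5k = 1603.512111… → ⌈·⌉ = 1604
j=7: r + 6k = 1887.234333… → ⌈·⌉ = 1888
j=8: r + 7k = 2170.956555… → ⌈·⌉ = 2171
j=9: r + 8k = 2454.678777… → ⌈·⌉ = 2455
j=10: r + 9k = 2738.401 → ⌈·⌉ = 2739
j=11: r + 10k = 3022.123222… → ⌈·⌉ = 3023
j=12: r + 11k = 3305.845444… → ⌈·⌉ = 3306
j=13: r + 12k = 3589.567666… → ⌈·⌉ = 3590
j=14: r + 13k = 3873.289888… → ⌈·⌉ = 3874
j=15: r + 14k = 4157.012111… → ⌈·⌉ = 4158
j=16: r + 15k = 4440.734333… → ⌈·⌉ = 4441
j=17: r + 16k = 4724.456555… → ⌈·⌉ = 4725
j=18: r + 17k = 5008.178777… → ⌈·⌉ = 5009

185, 469, 753, 1037, 1320, 1604, 1888, 2171, 2455, 2739, 3023, 3306, 3590, 3874, 4158, 4441, 4725, 5009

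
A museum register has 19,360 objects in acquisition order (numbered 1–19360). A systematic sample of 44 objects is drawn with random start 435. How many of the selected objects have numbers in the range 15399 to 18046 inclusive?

6

k = 19360/44 = 440
First selection ≥ 15399: 435 + ⌈(15399−435)/440⌉·440 = 435 + 35×440 = 15835
Last selection ≤ 18046: 435 + ⌊(18046−435)/440⌋·440 = 435 + 40×440 = 18035
Count = 40 − 35 + 1 = 6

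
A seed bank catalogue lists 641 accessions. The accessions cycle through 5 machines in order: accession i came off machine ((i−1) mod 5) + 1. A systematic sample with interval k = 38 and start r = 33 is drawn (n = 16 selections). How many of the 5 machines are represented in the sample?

Consecutive selections differ by k = 38, so their machine numbers differ by 38 mod 5 = 3.
gcd(38, 5) = 1, so the sample visits 5/1 = 5 distinct residues mod 5.
Start 33 is machine 3; the machines hit are 1, 2, 3, 4, 5.

5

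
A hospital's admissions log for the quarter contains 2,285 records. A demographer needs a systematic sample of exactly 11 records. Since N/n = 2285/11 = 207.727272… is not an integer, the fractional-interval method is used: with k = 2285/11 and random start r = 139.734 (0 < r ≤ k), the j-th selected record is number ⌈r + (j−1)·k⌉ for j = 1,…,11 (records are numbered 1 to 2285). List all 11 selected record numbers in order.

140, 348, 556, 763, 971, 1179, 1387, 1594, 1802, 2010, 2218

j=1: r + 0k = 139.734 → ⌈·⌉ = 140
j=2: r + 1k = 347.461272… → ⌈·⌉ = 348
j=3: r + 2k = 555.188545… → ⌈·⌉ = 556
j=4: r + 3k = 762.915818… → ⌈·⌉ = 763
j=5: r + 4k = 970.643090… → ⌈·⌉ = 971
j=6: r + 5k = 1178.370363… → ⌈·⌉ = 1179
j=7: r + 6k = 1386.097636… → ⌈·⌉ = 1387
j=8: r + 7k = 1593.824909… → ⌈·⌉ = 1594
j=9: r + 8k = 1801.552181… → ⌈·⌉ = 1802
j=10: r + 9k = 2009.279454… → ⌈·⌉ = 2010
j=11: r + 10k = 2217.006727… → ⌈·⌉ = 2218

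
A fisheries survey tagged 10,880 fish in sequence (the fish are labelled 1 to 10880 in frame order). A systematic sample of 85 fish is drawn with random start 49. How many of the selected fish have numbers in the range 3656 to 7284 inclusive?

28

k = 10880/85 = 128
First selection ≥ 3656: 49 + ⌈(3656−49)/128⌉·128 = 49 + 29×128 = 3761
Last selection ≤ 7284: 49 + ⌊(7284−49)/128⌋·128 = 49 + 56×128 = 7217
Count = 56 − 29 + 1 = 28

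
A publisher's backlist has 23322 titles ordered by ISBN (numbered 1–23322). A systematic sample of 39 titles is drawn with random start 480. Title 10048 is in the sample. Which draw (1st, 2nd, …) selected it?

k = 23322/39 = 598
position = (10048 − 480)/598 + 1 = 9568/598 + 1 = 16 + 1 = 17

17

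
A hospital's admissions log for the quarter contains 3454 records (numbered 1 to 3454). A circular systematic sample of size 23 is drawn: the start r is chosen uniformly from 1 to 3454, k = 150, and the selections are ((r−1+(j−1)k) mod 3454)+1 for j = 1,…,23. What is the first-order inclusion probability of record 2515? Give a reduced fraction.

For each position j, as r ranges over 1…3454 the j-th selection hits every record exactly once, so record 2515 is selected for exactly 23 of the 3454 starts.
Inclusion probability = 23/3454.

23/3454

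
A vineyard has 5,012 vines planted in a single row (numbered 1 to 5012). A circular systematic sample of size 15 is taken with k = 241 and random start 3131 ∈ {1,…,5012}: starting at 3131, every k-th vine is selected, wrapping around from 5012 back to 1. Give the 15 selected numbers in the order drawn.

3131, 3372, 3613, 3854, 4095, 4336, 4577, 4818, 47, 288, 529, 770, 1011, 1252, 1493

Selection 1: 3131
Selection 2: 3131 + 241 = 3372
Selection 3: 3372 + 241 = 3613
Selection 4: 3613 + 241 = 3854
Selection 5: 3854 + 241 = 4095
Selection 6: 4095 + 241 = 4336
Selection 7: 4336 + 241 = 4577
Selection 8: 4577 + 241 = 4818
Selection 9: 4818 + 241 = 5059 → 5059 − 5012 = 47
Selection 10: 47 + 241 = 288
Selection 11: 288 + 241 = 529
Selection 12: 529 + 241 = 770
Selection 13: 770 + 241 = 1011
Selection 14: 1011 + 241 = 1252
Selection 15: 1252 + 241 = 1493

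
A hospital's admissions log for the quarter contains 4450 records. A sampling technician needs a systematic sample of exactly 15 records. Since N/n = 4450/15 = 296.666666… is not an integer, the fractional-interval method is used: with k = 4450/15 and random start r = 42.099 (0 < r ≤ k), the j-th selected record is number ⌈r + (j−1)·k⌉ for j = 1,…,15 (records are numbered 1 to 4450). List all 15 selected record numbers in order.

43, 339, 636, 933, 1229, 1526, 1823, 2119, 2416, 2713, 3009, 3306, 3603, 3899, 4196

j=1: r + 0k = 42.099 → ⌈·⌉ = 43
j=2: r + 1k = 338.765666… → ⌈·⌉ = 339
j=3: r + 2k = 635.432333… → ⌈·⌉ = 636
j=4: r + 3k = 932.099 → ⌈·⌉ = 933
j=5: r + 4k = 1228.765666… → ⌈·⌉ = 1229
j=6: r + 5k = 1525.432333… → ⌈·⌉ = 1526
j=7: r + 6k = 1822.099 → ⌈·⌉ = 1823
j=8: r + 7k = 2118.765666… → ⌈·⌉ = 2119
j=9: r + 8k = 2415.432333… → ⌈·⌉ = 2416
j=10: r + 9k = 2712.099 → ⌈·⌉ = 2713
j=11: r + 10k = 3008.765666… → ⌈·⌉ = 3009
j=12: r + 11k = 3305.432333… → ⌈·⌉ = 3306
j=13: r + 12k = 3602.099 → ⌈·⌉ = 3603
j=14: r + 13k = 3898.765666… → ⌈·⌉ = 3899
j=15: r + 14k = 4195.432333… → ⌈·⌉ = 4196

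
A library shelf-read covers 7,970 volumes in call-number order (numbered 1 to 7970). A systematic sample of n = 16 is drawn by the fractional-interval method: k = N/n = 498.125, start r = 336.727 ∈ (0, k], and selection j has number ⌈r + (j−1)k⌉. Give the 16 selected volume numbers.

j=1: r + 0k = 336.727 → ⌈·⌉ = 337
j=2: r + 1k = 834.852 → ⌈·⌉ = 835
j=3: r + 2k = 1332.977 → ⌈·⌉ = 1333
j=4: r + 3k = 1831.102 → ⌈·⌉ = 1832
j=5: r + 4k = 2329.227 → ⌈·⌉ = 2330
j=6: r + 5k = 2827.352 → ⌈·⌉ = 2828
j=7: r + 6k = 3325.477 → ⌈·⌉ = 3326
j=8: r + 7k = 3823.602 → ⌈·⌉ = 3824
j=9: r + 8k = 4321.727 → ⌈·⌉ = 4322
j=10: r + 9k = 4819.852 → ⌈·⌉ = 4820
j=11: r + 10k = 5317.977 → ⌈·⌉ = 5318
j=12: r + 11k = 5816.102 → ⌈·⌉ = 5817
j=13: r + 12k = 6314.227 → ⌈·⌉ = 6315
j=14: r + 13k = 6812.352 → ⌈·⌉ = 6813
j=15: r + 14k = 7310.477 → ⌈·⌉ = 7311
j=16: r + 15k = 7808.602 → ⌈·⌉ = 7809

337, 835, 1333, 1832, 2330, 2828, 3326, 3824, 4322, 4820, 5318, 5817, 6315, 6813, 7311, 7809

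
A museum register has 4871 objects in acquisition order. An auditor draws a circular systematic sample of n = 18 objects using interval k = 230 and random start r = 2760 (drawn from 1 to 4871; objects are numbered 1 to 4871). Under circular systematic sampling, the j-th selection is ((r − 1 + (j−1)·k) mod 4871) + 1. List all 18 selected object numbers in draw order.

Selection 1: 2760
Selection 2: 2760 + 230 = 2990
Selection 3: 2990 + 230 = 3220
Selection 4: 3220 + 230 = 3450
Selection 5: 3450 + 230 = 3680
Selection 6: 3680 + 230 = 3910
Selection 7: 3910 + 230 = 4140
Selection 8: 4140 + 230 = 4370
Selection 9: 4370 + 230 = 4600
Selection 10: 4600 + 230 = 4830
Selection 11: 4830 + 230 = 5060 → 5060 − 4871 = 189
Selection 12: 189 + 230 = 419
Selection 13: 419 + 230 = 649
Selection 14: 649 + 230 = 879
Selection 15: 879 + 230 = 1109
Selection 16: 1109 + 230 = 1339
Selection 17: 1339 + 230 = 1569
Selection 18: 1569 + 230 = 1799

2760, 2990, 3220, 3450, 3680, 3910, 4140, 4370, 4600, 4830, 189, 419, 649, 879, 1109, 1339, 1569, 1799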